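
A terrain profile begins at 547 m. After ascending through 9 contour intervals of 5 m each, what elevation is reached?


elevation = 547 + 9 * 5 = 592 m

592 m


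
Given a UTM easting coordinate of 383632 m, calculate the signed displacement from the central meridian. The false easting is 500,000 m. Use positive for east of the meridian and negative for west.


displacement = 383632 - 500000 = -116368 m

-116368 m


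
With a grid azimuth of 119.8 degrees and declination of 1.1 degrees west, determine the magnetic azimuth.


magnetic azimuth = grid azimuth - declination (east +ve)
mag_az = 119.8 - -1.1 = 120.9 degrees

120.9 degrees


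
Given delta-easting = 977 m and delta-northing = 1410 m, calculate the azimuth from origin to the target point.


az = atan2(977, 1410) = 34.7 deg
adjusted to 0-360: 34.7 degrees

34.7 degrees


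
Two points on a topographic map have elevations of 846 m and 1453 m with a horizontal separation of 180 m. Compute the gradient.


gradient = (1453 - 846) / 180 = 607 / 180 = 3.3722

3.3722


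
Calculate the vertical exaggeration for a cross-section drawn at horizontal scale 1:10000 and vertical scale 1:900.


VE = horizontal_scale / vertical_scale = 10000 / 900 ≈ 11.1

11.1x


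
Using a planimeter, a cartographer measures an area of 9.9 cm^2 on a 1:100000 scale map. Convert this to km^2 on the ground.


ground_area = 9.9 * (100000/100)^2 = 9900000.0 m^2 = 9.9 km^2

9.9 km^2


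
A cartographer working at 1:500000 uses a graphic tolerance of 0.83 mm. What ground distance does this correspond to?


ground = 0.83 mm * 500000 / 1000 = 415.0 m

415.0 m


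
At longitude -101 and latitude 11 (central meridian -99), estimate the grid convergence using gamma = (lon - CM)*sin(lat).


gamma = (-101 - -99) * sin(11) = -2 * 0.190809 = -0.382 degrees

-0.382 degrees


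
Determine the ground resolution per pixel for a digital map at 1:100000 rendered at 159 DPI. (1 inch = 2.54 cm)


pixel_cm = 2.54 / 159 ≈ 0.015975 cm
ground = pixel_cm * 100000 / 100 = 2.54 * 100000 / (159 * 100) = 254000 / 15900 ≈ 15.97 m

15.97 m


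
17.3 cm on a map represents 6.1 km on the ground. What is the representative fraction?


ground = 6.1 km = 610000 cm; RF denominator = ground / map = 610000 / 17.3 ≈ 35260; RF = 1:35260

1:35260


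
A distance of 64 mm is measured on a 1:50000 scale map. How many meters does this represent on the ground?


ground = 64 mm * 50000 / 1000 = 3200.0 m

3200.0 m


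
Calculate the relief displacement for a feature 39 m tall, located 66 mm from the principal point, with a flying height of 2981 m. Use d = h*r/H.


d = h * r / H = 39 * 66 / 2981 = 0.86 mm

0.86 mm


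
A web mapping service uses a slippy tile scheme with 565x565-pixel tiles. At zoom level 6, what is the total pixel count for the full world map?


tiles per axis = 2^6 = 64
total tiles = 64^2 = 4096
pixels per axis = 64 * 565 = 36160
total pixels = 36160^2 = 1307545600

1307545600 pixels


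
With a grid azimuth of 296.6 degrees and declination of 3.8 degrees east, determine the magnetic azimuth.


magnetic azimuth = grid azimuth - declination (east +ve)
mag_az = 296.6 - 3.8 = 292.8 degrees

292.8 degrees


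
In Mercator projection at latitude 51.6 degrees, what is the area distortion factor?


area_distortion = 1/cos^2(51.6) = 2.592

2.592


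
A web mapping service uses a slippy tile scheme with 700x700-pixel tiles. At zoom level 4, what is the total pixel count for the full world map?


tiles per axis = 2^4 = 16
total tiles = 16^2 = 256
pixels per axis = 16 * 700 = 11200
total pixels = 11200^2 = 125440000

125440000 pixels


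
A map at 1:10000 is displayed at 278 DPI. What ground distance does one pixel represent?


pixel_cm = 2.54 / 278 ≈ 0.009137 cm
ground = pixel_cm * 10000 / 100 = 2.54 * 10000 / (278 * 100) = 25400 / 27800 ≈ 0.91 m

0.91 m


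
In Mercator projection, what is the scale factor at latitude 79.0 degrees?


SF = 1 / cos(79.0) = 1 / 0.190809 = 5.241

5.241


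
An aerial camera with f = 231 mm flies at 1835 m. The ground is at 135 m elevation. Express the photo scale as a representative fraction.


scale = f / (H - h) = 231 mm / 1700 m = 231 / 1700000 = 1:7359

1:7359


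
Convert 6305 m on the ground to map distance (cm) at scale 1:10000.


map_cm = 6305 * 100 / 10000 = 63.05 cm

63.05 cm


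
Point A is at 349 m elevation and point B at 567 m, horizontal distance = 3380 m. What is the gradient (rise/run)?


gradient = (567 - 349) / 3380 = 218 / 3380 = 0.0645

0.0645


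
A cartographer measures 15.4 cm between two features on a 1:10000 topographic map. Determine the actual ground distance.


ground = 15.4 cm * 10000 / 100 = 1540.0 m = 1.54 km

1.54 km


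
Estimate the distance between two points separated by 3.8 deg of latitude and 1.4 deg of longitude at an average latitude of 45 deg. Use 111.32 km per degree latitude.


dlat_km = 3.8 * 111.32 = 423.016
dlon_km = 1.4 * 111.32 * cos(45) ≈ 110.201
dist = sqrt(423.016^2 + 110.201^2) ≈ 437.1 km

437.1 km


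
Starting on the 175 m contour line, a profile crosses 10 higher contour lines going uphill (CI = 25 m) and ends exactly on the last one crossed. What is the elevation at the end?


elevation = 175 + 10 * 25 = 425 m

425 m


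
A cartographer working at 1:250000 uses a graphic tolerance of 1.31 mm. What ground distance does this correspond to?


ground = 1.31 mm * 250000 / 1000 = 327.5 m

327.5 m


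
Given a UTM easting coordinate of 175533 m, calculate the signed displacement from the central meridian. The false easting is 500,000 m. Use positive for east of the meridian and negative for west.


displacement = 175533 - 500000 = -324467 m

-324467 m


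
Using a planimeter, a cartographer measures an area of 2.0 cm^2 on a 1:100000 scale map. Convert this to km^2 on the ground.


ground_area = 2.0 * (100000/100)^2 = 2000000.0 m^2 = 2.0 km^2

2.0 km^2


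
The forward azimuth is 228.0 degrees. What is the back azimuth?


back azimuth = (228.0 + 180) mod 360 = 48.0 degrees

48.0 degrees


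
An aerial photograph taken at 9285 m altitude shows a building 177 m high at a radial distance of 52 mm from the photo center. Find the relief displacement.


d = h * r / H = 177 * 52 / 9285 = 0.99 mm

0.99 mm


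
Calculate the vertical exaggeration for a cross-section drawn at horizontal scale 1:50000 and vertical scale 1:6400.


VE = horizontal_scale / vertical_scale = 50000 / 6400 = 7.8125 ≈ 7.8

7.8x


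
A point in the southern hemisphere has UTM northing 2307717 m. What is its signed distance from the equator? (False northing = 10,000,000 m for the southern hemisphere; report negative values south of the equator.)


For southern: actual = 2307717 - 10000000 = -7692283 m

-7692283 m


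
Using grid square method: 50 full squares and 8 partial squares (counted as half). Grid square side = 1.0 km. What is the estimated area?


effective squares = 50 + 8 * 0.5 = 54.0
area = 54.0 * 1.0 = 54.0 km^2

54.0 km^2


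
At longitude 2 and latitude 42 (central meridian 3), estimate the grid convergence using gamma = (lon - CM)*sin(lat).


gamma = (2 - 3) * sin(42) = -1 * 0.669131 = -0.669 degrees

-0.669 degrees


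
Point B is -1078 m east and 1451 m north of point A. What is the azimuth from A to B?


az = atan2(-1078, 1451) = -36.6 deg
adjusted to 0-360: 323.4 degrees

323.4 degrees


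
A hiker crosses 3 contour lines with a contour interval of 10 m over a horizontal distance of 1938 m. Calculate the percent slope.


elevation change = 3 * 10 = 30 m
slope = 30 / 1938 * 100 = 1.5%

1.5%


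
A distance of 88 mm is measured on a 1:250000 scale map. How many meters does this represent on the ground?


ground = 88 mm * 250000 / 1000 = 22000.0 m

22000.0 m


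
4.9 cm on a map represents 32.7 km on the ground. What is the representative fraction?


ground = 32.7 km = 3270000 cm; RF denominator = ground / map = 3270000 / 4.9 ≈ 667347; RF = 1:667347

1:667347


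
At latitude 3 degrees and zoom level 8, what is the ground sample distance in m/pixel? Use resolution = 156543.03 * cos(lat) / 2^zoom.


res = 156543.03 * cos(3) / 2^8 = 156543.03 * 0.99862953 / 256 = 610.66 m/pixel

610.66 m/pixel


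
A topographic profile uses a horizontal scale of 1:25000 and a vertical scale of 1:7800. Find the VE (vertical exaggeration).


VE = horizontal_scale / vertical_scale = 25000 / 7800 ≈ 3.2

3.2x


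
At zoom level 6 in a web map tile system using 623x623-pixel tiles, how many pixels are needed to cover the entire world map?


tiles per axis = 2^6 = 64
total tiles = 64^2 = 4096
pixels per axis = 64 * 623 = 39872
total pixels = 39872^2 = 1589776384

1589776384 pixels


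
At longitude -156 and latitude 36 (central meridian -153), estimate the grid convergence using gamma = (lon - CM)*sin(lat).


gamma = (-156 - -153) * sin(36) = -3 * 0.587785 = -1.763 degrees

-1.763 degrees


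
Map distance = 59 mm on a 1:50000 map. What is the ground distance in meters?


ground = 59 mm * 50000 / 1000 = 2950.0 m

2950.0 m


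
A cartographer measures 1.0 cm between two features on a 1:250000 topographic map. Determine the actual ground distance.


ground = 1.0 cm * 250000 / 100 = 2500.0 m = 2.5 km

2.5 km


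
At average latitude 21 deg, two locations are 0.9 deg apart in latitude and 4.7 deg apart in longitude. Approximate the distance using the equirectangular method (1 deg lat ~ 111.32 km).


dlat_km = 0.9 * 111.32 = 100.188
dlon_km = 4.7 * 111.32 * cos(21) ≈ 488.453
dist = sqrt(100.188^2 + 488.453^2) ≈ 498.6 km

498.6 km


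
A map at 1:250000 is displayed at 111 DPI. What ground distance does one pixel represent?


pixel_cm = 2.54 / 111 ≈ 0.022883 cm
ground = pixel_cm * 250000 / 100 = 2.54 * 250000 / (111 * 100) = 635000 / 11100 ≈ 57.21 m

57.21 m


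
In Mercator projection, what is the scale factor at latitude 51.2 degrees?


SF = 1 / cos(51.2) = 1 / 0.626604 = 1.596

1.596


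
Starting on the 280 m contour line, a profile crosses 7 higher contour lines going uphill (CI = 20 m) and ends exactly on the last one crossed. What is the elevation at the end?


elevation = 280 + 7 * 20 = 420 m

420 m


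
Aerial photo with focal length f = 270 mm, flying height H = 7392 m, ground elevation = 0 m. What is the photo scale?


scale = f / (H - h) = 270 mm / 7392 m = 270 / 7392000 = 1:27378

1:27378


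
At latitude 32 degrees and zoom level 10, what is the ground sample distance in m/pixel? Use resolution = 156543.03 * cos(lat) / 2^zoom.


res = 156543.03 * cos(32) / 2^10 = 156543.03 * 0.8480481 / 1024 = 129.64 m/pixel

129.64 m/pixel


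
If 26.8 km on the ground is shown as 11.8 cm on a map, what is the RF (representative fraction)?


ground = 26.8 km = 2680000 cm; RF denominator = ground / map = 2680000 / 11.8 ≈ 227119; RF = 1:227119

1:227119


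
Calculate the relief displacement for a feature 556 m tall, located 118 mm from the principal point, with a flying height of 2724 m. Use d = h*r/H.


d = h * r / H = 556 * 118 / 2724 = 24.09 mm

24.09 mm


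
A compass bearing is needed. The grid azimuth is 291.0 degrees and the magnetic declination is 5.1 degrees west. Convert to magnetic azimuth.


magnetic azimuth = grid azimuth - declination (east +ve)
mag_az = 291.0 - -5.1 = 296.1 degrees

296.1 degrees


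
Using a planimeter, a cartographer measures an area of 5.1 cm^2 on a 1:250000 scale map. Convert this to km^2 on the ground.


ground_area = 5.1 * (250000/100)^2 = 31875000.0 m^2 = 31.875 km^2

31.875 km^2


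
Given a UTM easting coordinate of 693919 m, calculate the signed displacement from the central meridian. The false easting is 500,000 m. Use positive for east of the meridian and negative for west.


displacement = 693919 - 500000 = 193919 m

193919 m


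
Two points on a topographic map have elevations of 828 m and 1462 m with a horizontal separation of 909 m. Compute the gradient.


gradient = (1462 - 828) / 909 = 634 / 909 = 0.6975

0.6975


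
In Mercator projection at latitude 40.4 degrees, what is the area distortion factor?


area_distortion = 1/cos^2(40.4) = 1.724

1.724


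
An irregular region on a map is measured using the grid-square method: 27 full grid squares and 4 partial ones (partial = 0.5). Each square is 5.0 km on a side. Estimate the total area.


effective squares = 27 + 4 * 0.5 = 29.0
area = 29.0 * 25.0 = 725.0 km^2

725.0 km^2


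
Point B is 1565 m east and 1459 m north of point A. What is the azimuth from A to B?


az = atan2(1565, 1459) = 47.0 deg
adjusted to 0-360: 47.0 degrees

47.0 degrees


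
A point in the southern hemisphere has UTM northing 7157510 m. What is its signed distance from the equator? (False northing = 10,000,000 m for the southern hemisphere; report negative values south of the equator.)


For southern: actual = 7157510 - 10000000 = -2842490 m

-2842490 m


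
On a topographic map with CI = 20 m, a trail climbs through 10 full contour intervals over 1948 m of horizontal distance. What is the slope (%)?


elevation change = 10 * 20 = 200 m
slope = 200 / 1948 * 100 = 10.3%

10.3%


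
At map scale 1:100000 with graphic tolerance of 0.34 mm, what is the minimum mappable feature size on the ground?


ground = 0.34 mm * 100000 / 1000 = 34.0 m

34.0 m


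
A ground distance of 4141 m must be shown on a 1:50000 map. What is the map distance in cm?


map_cm = 4141 * 100 / 50000 = 8.282 cm ≈ 8.28 cm

8.28 cm


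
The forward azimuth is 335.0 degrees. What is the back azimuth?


back azimuth = (335.0 + 180) mod 360 = 155.0 degrees

155.0 degrees


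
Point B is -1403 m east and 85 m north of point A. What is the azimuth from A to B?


az = atan2(-1403, 85) = -86.5 deg
adjusted to 0-360: 273.5 degrees

273.5 degrees


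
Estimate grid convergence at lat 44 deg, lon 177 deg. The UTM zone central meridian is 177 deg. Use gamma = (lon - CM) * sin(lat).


gamma = (177 - 177) * sin(44) = 0 * 0.694658 = 0.0 degrees

0.0 degrees


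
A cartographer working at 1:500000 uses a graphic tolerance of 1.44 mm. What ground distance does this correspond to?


ground = 1.44 mm * 500000 / 1000 = 720.0 m

720.0 m


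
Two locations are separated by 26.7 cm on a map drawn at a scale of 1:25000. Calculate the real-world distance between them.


ground = 26.7 cm * 25000 / 100 = 6675.0 m = 6.675 km

6.675 km


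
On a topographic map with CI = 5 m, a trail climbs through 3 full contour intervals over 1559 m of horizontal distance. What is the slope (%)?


elevation change = 3 * 5 = 15 m
slope = 15 / 1559 * 100 = 1.0%

1.0%


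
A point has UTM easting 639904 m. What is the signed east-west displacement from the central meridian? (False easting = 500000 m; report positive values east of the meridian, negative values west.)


displacement = 639904 - 500000 = 139904 m

139904 m


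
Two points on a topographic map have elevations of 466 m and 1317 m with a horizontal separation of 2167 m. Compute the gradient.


gradient = (1317 - 466) / 2167 = 851 / 2167 = 0.3927

0.3927


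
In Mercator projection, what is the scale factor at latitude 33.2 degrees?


SF = 1 / cos(33.2) = 1 / 0.836764 = 1.195

1.195


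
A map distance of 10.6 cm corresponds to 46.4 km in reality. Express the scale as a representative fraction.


ground = 46.4 km = 4640000 cm; RF denominator = ground / map = 4640000 / 10.6 ≈ 437736; RF = 1:437736

1:437736


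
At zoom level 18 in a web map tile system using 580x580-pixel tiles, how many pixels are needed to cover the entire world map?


tiles per axis = 2^18 = 262144
total tiles = 262144^2 = 68719476736
pixels per axis = 262144 * 580 = 152043520
total pixels = 152043520^2 = 23117231973990400

23117231973990400 pixels


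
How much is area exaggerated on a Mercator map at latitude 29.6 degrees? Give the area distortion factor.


area_distortion = 1/cos^2(29.6) = 1.323

1.323


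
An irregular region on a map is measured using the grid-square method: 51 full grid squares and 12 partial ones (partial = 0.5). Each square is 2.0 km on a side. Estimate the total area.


effective squares = 51 + 12 * 0.5 = 57.0
area = 57.0 * 4.0 = 228.0 km^2

228.0 km^2


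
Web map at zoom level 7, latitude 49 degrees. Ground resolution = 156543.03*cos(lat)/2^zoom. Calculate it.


res = 156543.03 * cos(49) / 2^7 = 156543.03 * 0.65605903 / 128 = 802.36 m/pixel

802.36 m/pixel


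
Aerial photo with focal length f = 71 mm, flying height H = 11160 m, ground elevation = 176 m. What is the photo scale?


scale = f / (H - h) = 71 mm / 10984 m = 71 / 10984000 = 1:154704

1:154704


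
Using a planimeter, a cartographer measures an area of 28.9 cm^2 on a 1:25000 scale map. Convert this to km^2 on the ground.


ground_area = 28.9 * (25000/100)^2 = 1806250.0 m^2 = 1.80625 km^2 ≈ 1.806 km^2

1.806 km^2


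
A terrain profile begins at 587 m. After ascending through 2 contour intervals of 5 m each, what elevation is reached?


elevation = 587 + 2 * 5 = 597 m

597 m


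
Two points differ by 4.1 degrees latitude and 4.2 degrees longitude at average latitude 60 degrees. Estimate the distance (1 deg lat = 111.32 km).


dlat_km = 4.1 * 111.32 = 456.412
dlon_km = 4.2 * 111.32 * cos(60) ≈ 233.772
dist = sqrt(456.412^2 + 233.772^2) ≈ 512.8 km

512.8 km


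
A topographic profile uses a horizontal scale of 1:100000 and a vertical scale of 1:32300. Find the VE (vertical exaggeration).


VE = horizontal_scale / vertical_scale = 100000 / 32300 ≈ 3.1

3.1x


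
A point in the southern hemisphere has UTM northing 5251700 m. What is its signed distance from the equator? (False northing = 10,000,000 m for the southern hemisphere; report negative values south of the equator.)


For southern: actual = 5251700 - 10000000 = -4748300 m

-4748300 m


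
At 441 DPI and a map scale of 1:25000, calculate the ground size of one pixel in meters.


pixel_cm = 2.54 / 441 ≈ 0.00576 cm
ground = pixel_cm * 25000 / 100 = 2.54 * 25000 / (441 * 100) = 63500 / 44100 ≈ 1.44 m

1.44 m


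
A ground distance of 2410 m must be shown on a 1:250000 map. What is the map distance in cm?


map_cm = 2410 * 100 / 250000 = 0.964 cm ≈ 0.96 cm

0.96 cm


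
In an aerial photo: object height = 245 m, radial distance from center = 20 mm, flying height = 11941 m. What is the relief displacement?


d = h * r / H = 245 * 20 / 11941 = 0.41 mm

0.41 mm


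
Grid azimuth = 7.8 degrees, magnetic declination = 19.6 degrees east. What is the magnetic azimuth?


magnetic azimuth = grid azimuth - declination (east +ve)
mag_az = 7.8 - 19.6 = 348.2 degrees

348.2 degrees


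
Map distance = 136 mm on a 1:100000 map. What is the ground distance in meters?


ground = 136 mm * 100000 / 1000 = 13600.0 m

13600.0 m


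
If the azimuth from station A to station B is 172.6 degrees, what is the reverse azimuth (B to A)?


back azimuth = (172.6 + 180) mod 360 = 352.6 degrees

352.6 degrees


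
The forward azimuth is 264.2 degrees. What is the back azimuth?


back azimuth = (264.2 + 180) mod 360 = 84.2 degrees

84.2 degrees


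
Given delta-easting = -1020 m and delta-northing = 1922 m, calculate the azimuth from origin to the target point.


az = atan2(-1020, 1922) = -28.0 deg
adjusted to 0-360: 332.0 degrees

332.0 degrees


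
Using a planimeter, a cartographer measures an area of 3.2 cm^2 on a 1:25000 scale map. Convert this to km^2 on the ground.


ground_area = 3.2 * (25000/100)^2 = 200000.0 m^2 = 0.2 km^2

0.2 km^2


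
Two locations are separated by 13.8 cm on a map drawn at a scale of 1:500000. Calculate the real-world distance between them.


ground = 13.8 cm * 500000 / 100 = 69000.0 m = 69.0 km

69.0 km


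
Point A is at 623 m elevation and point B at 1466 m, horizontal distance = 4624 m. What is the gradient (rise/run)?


gradient = (1466 - 623) / 4624 = 843 / 4624 = 0.1823

0.1823


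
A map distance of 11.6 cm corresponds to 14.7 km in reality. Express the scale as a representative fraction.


ground = 14.7 km = 1470000 cm; RF denominator = ground / map = 1470000 / 11.6 ≈ 126724; RF = 1:126724

1:126724


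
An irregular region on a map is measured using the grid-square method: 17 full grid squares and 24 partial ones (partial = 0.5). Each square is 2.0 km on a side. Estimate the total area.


effective squares = 17 + 24 * 0.5 = 29.0
area = 29.0 * 4.0 = 116.0 km^2

116.0 km^2


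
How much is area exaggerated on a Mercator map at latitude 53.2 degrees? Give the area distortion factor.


area_distortion = 1/cos^2(53.2) = 2.787

2.787


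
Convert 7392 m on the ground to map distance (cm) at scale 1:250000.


map_cm = 7392 * 100 / 250000 = 2.9568 cm ≈ 2.96 cm

2.96 cm


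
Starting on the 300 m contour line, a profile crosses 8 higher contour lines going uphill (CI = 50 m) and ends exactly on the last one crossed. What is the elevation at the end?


elevation = 300 + 8 * 50 = 700 m

700 m


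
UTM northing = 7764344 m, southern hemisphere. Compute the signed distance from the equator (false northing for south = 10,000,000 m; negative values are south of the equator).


For southern: actual = 7764344 - 10000000 = -2235656 m

-2235656 m


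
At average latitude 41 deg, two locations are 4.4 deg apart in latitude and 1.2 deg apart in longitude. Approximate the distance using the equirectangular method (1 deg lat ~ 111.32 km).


dlat_km = 4.4 * 111.32 = 489.808
dlon_km = 1.2 * 111.32 * cos(41) ≈ 100.817
dist = sqrt(489.808^2 + 100.817^2) ≈ 500.1 km

500.1 km


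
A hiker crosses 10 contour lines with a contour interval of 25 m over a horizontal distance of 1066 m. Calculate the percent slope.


elevation change = 10 * 25 = 250 m
slope = 250 / 1066 * 100 = 23.5%

23.5%


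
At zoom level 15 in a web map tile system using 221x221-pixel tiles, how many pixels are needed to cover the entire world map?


tiles per axis = 2^15 = 32768
total tiles = 32768^2 = 1073741824
pixels per axis = 32768 * 221 = 7241728
total pixels = 7241728^2 = 52442624425984

52442624425984 pixels


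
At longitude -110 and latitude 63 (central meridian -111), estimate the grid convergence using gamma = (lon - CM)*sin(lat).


gamma = (-110 - -111) * sin(63) = 1 * 0.891007 = 0.891 degrees

0.891 degrees


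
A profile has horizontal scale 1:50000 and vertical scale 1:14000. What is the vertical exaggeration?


VE = horizontal_scale / vertical_scale = 50000 / 14000 ≈ 3.6

3.6x


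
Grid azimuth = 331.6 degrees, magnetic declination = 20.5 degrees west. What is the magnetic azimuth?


magnetic azimuth = grid azimuth - declination (east +ve)
mag_az = 331.6 - -20.5 = 352.1 degrees

352.1 degrees


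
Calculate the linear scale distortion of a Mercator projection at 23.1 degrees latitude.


SF = 1 / cos(23.1) = 1 / 0.919821 = 1.087

1.087


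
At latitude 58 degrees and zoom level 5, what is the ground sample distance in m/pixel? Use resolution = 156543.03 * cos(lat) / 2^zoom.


res = 156543.03 * cos(58) / 2^5 = 156543.03 * 0.52991926 / 32 = 2592.35 m/pixel

2592.35 m/pixel


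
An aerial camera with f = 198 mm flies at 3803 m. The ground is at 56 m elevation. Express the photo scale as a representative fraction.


scale = f / (H - h) = 198 mm / 3747 m = 198 / 3747000 = 1:18924

1:18924


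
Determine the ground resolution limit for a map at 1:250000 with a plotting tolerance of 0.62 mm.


ground = 0.62 mm * 250000 / 1000 = 155.0 m

155.0 m


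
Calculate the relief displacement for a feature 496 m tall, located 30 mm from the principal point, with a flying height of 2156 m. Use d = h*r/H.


d = h * r / H = 496 * 30 / 2156 = 6.9 mm

6.9 mm


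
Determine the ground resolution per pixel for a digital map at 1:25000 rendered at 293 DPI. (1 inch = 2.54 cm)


pixel_cm = 2.54 / 293 ≈ 0.008669 cm
ground = pixel_cm * 25000 / 100 = 2.54 * 25000 / (293 * 100) = 63500 / 29300 ≈ 2.17 m

2.17 m


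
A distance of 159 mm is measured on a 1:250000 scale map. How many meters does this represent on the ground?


ground = 159 mm * 250000 / 1000 = 39750.0 m

39750.0 m


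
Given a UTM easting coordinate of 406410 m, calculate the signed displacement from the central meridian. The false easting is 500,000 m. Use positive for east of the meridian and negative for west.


displacement = 406410 - 500000 = -93590 m

-93590 m


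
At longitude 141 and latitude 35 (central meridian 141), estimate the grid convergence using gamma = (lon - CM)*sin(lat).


gamma = (141 - 141) * sin(35) = 0 * 0.573576 = 0.0 degrees

0.0 degrees


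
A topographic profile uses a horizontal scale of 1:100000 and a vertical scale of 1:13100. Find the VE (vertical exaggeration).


VE = horizontal_scale / vertical_scale = 100000 / 13100 ≈ 7.6

7.6x


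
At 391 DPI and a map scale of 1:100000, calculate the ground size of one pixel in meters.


pixel_cm = 2.54 / 391 ≈ 0.006496 cm
ground = pixel_cm * 100000 / 100 = 2.54 * 100000 / (391 * 100) = 254000 / 39100 ≈ 6.5 m

6.5 m


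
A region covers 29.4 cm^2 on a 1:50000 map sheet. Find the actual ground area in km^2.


ground_area = 29.4 * (50000/100)^2 = 7350000.0 m^2 = 7.35 km^2

7.35 km^2


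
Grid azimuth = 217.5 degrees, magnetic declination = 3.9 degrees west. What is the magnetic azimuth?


magnetic azimuth = grid azimuth - declination (east +ve)
mag_az = 217.5 - -3.9 = 221.4 degrees

221.4 degrees


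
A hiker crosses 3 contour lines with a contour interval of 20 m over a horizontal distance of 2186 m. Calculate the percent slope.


elevation change = 3 * 20 = 60 m
slope = 60 / 2186 * 100 = 2.7%

2.7%


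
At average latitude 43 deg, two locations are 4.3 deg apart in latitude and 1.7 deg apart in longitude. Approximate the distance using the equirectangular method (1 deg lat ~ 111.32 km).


dlat_km = 4.3 * 111.32 = 478.676
dlon_km = 1.7 * 111.32 * cos(43) ≈ 138.404
dist = sqrt(478.676^2 + 138.404^2) ≈ 498.3 km

498.3 km


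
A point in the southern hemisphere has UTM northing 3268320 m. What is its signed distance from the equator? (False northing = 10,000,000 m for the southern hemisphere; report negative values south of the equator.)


For southern: actual = 3268320 - 10000000 = -6731680 m

-6731680 m


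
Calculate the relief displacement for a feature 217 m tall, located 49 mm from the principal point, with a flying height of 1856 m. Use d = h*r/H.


d = h * r / H = 217 * 49 / 1856 = 5.73 mm

5.73 mm


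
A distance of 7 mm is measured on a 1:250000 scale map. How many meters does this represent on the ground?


ground = 7 mm * 250000 / 1000 = 1750.0 m

1750.0 m


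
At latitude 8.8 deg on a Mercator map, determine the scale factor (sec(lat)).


SF = 1 / cos(8.8) = 1 / 0.988228 = 1.012

1.012


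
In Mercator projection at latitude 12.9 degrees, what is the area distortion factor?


area_distortion = 1/cos^2(12.9) = 1.052

1.052


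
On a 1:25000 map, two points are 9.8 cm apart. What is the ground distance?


ground = 9.8 cm * 25000 / 100 = 2450.0 m = 2.45 km

2.45 km


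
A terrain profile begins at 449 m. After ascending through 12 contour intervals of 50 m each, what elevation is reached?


elevation = 449 + 12 * 50 = 1049 m

1049 m


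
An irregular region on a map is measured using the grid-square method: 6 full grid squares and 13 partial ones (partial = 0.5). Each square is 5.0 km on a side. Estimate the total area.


effective squares = 6 + 13 * 0.5 = 12.5
area = 12.5 * 25.0 = 312.5 km^2

312.5 km^2


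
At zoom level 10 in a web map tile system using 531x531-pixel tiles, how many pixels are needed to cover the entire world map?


tiles per axis = 2^10 = 1024
total tiles = 1024^2 = 1048576
pixels per axis = 1024 * 531 = 543744
total pixels = 543744^2 = 295657537536

295657537536 pixels


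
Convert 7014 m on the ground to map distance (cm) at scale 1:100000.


map_cm = 7014 * 100 / 100000 = 7.014 cm ≈ 7.01 cm

7.01 cm


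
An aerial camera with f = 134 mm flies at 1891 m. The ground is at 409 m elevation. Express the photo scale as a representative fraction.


scale = f / (H - h) = 134 mm / 1482 m = 134 / 1482000 = 1:11060

1:11060


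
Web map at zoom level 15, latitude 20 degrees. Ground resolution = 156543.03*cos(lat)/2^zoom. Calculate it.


res = 156543.03 * cos(20) / 2^15 = 156543.03 * 0.93969262 / 32768 = 4.49 m/pixel

4.49 m/pixel


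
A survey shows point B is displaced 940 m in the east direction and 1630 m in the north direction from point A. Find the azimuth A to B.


az = atan2(940, 1630) = 30.0 deg
adjusted to 0-360: 30.0 degrees

30.0 degrees


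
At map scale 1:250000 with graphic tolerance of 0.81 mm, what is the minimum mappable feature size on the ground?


ground = 0.81 mm * 250000 / 1000 = 202.5 m

202.5 m


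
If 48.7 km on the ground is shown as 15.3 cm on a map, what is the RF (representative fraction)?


ground = 48.7 km = 4870000 cm; RF denominator = ground / map = 4870000 / 15.3 ≈ 318301; RF = 1:318301

1:318301


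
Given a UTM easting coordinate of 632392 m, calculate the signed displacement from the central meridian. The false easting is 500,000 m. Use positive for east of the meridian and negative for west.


displacement = 632392 - 500000 = 132392 m

132392 m


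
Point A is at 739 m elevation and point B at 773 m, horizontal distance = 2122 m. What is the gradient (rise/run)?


gradient = (773 - 739) / 2122 = 34 / 2122 = 0.016

0.016


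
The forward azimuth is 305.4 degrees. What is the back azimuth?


back azimuth = (305.4 + 180) mod 360 = 125.4 degrees

125.4 degrees


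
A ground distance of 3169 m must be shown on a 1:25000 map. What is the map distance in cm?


map_cm = 3169 * 100 / 25000 = 12.676 cm ≈ 12.68 cm

12.68 cm


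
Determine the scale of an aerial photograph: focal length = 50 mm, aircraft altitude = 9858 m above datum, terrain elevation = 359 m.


scale = f / (H - h) = 50 mm / 9499 m = 50 / 9499000 = 1:189980

1:189980


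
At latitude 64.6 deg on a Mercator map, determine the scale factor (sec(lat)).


SF = 1 / cos(64.6) = 1 / 0.428935 = 2.331

2.331


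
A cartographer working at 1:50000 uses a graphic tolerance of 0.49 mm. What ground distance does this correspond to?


ground = 0.49 mm * 50000 / 1000 = 24.5 m

24.5 m


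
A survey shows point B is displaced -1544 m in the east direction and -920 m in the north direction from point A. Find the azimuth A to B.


az = atan2(-1544, -920) = -120.8 deg
adjusted to 0-360: 239.2 degrees

239.2 degrees


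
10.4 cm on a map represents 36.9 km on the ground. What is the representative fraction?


ground = 36.9 km = 3690000 cm; RF denominator = ground / map = 3690000 / 10.4 ≈ 354808; RF = 1:354808

1:354808


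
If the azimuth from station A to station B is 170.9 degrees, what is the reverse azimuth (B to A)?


back azimuth = (170.9 + 180) mod 360 = 350.9 degrees

350.9 degrees


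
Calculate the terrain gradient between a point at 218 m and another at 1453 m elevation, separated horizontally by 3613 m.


gradient = (1453 - 218) / 3613 = 1235 / 3613 = 0.3418

0.3418


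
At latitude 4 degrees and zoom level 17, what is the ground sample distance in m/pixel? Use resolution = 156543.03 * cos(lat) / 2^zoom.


res = 156543.03 * cos(4) / 2^17 = 156543.03 * 0.99756405 / 131072 = 1.19 m/pixel

1.19 m/pixel


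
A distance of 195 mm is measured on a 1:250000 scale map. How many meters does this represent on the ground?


ground = 195 mm * 250000 / 1000 = 48750.0 m

48750.0 m


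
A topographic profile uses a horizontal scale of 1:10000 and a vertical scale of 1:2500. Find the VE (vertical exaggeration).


VE = horizontal_scale / vertical_scale = 10000 / 2500 = 4.0

4.0x


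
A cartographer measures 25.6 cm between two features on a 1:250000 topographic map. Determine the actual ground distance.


ground = 25.6 cm * 250000 / 100 = 64000.0 m = 64.0 km

64.0 km


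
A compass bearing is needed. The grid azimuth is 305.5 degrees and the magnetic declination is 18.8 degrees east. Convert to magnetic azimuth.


magnetic azimuth = grid azimuth - declination (east +ve)
mag_az = 305.5 - 18.8 = 286.7 degrees

286.7 degrees


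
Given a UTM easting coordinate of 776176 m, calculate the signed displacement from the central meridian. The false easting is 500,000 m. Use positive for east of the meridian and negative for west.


displacement = 776176 - 500000 = 276176 m

276176 m


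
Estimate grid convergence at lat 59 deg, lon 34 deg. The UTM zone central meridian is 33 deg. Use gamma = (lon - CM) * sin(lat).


gamma = (34 - 33) * sin(59) = 1 * 0.857167 = 0.857 degrees

0.857 degrees


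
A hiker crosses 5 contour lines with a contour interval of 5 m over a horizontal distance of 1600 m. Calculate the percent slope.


elevation change = 5 * 5 = 25 m
slope = 25 / 1600 * 100 = 1.6%

1.6%


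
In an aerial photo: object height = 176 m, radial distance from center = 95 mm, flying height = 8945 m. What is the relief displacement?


d = h * r / H = 176 * 95 / 8945 = 1.87 mm

1.87 mm


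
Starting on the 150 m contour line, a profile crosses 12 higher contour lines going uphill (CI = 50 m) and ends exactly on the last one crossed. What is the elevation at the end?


elevation = 150 + 12 * 50 = 750 m

750 m


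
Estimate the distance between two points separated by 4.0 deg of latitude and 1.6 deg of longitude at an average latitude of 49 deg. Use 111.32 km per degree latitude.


dlat_km = 4.0 * 111.32 = 445.28
dlon_km = 1.6 * 111.32 * cos(49) ≈ 116.852
dist = sqrt(445.28^2 + 116.852^2) ≈ 460.4 km

460.4 km


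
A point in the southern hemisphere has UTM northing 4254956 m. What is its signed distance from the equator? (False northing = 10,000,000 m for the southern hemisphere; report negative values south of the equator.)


For southern: actual = 4254956 - 10000000 = -5745044 m

-5745044 m


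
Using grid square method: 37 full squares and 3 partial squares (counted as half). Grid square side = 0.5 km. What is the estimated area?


effective squares = 37 + 3 * 0.5 = 38.5
area = 38.5 * 0.25 = 9.625 km^2

9.625 km^2


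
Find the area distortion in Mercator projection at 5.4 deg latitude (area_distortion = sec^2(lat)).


area_distortion = 1/cos^2(5.4) = 1.009

1.009


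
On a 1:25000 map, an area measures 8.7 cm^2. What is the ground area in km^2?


ground_area = 8.7 * (25000/100)^2 = 543750.0 m^2 = 0.54375 km^2 ≈ 0.544 km^2

0.544 km^2


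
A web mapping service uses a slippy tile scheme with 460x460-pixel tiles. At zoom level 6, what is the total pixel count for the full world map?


tiles per axis = 2^6 = 64
total tiles = 64^2 = 4096
pixels per axis = 64 * 460 = 29440
total pixels = 29440^2 = 866713600

866713600 pixels


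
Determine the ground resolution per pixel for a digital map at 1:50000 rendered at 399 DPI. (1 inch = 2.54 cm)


pixel_cm = 2.54 / 399 ≈ 0.006366 cm
ground = pixel_cm * 50000 / 100 = 2.54 * 50000 / (399 * 100) = 127000 / 39900 ≈ 3.18 m

3.18 m


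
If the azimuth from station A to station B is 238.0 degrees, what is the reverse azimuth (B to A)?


back azimuth = (238.0 + 180) mod 360 = 58.0 degrees

58.0 degrees


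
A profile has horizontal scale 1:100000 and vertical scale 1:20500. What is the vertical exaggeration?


VE = horizontal_scale / vertical_scale = 100000 / 20500 ≈ 4.9

4.9x


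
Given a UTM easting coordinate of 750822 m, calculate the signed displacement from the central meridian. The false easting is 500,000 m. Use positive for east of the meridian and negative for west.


displacement = 750822 - 500000 = 250822 m

250822 m


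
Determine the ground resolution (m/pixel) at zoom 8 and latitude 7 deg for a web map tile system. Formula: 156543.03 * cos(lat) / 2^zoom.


res = 156543.03 * cos(7) / 2^8 = 156543.03 * 0.99254615 / 256 = 606.94 m/pixel

606.94 m/pixel


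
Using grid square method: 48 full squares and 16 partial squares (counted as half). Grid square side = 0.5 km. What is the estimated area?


effective squares = 48 + 16 * 0.5 = 56.0
area = 56.0 * 0.25 = 14.0 km^2

14.0 km^2


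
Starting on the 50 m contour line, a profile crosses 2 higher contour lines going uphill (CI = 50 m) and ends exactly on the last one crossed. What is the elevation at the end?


elevation = 50 + 2 * 50 = 150 m

150 m


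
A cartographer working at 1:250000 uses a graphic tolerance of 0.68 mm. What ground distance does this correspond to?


ground = 0.68 mm * 250000 / 1000 = 170.0 m

170.0 m


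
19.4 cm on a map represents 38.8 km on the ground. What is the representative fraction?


ground = 38.8 km = 3880000 cm; RF denominator = ground / map = 3880000 / 19.4 = 200000; RF = 1:200000

1:200000


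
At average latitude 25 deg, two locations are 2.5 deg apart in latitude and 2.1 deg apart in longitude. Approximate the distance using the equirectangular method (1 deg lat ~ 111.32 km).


dlat_km = 2.5 * 111.32 = 278.3
dlon_km = 2.1 * 111.32 * cos(25) ≈ 211.869
dist = sqrt(278.3^2 + 211.869^2) ≈ 349.8 km

349.8 km


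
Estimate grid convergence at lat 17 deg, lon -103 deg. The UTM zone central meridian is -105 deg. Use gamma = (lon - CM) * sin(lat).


gamma = (-103 - -105) * sin(17) = 2 * 0.292372 = 0.585 degrees

0.585 degrees


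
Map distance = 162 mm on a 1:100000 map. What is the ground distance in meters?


ground = 162 mm * 100000 / 1000 = 16200.0 m

16200.0 m


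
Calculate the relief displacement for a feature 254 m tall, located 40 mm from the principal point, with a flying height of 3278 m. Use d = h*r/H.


d = h * r / H = 254 * 40 / 3278 = 3.1 mm

3.1 mm


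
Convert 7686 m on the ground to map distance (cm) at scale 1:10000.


map_cm = 7686 * 100 / 10000 = 76.86 cm

76.86 cm


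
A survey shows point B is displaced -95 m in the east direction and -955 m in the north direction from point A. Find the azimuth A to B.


az = atan2(-95, -955) = -174.3 deg
adjusted to 0-360: 185.7 degrees

185.7 degrees


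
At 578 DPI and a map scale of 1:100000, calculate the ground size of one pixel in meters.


pixel_cm = 2.54 / 578 ≈ 0.004394 cm
ground = pixel_cm * 100000 / 100 = 2.54 * 100000 / (578 * 100) = 254000 / 57800 ≈ 4.39 m

4.39 m


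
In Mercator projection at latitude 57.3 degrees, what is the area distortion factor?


area_distortion = 1/cos^2(57.3) = 3.426

3.426


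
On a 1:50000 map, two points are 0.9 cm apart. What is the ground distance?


ground = 0.9 cm * 50000 / 100 = 450.0 m

450.0 m


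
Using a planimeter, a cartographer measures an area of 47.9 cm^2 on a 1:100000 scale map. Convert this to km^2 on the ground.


ground_area = 47.9 * (100000/100)^2 = 47900000.0 m^2 = 47.9 km^2

47.9 km^2


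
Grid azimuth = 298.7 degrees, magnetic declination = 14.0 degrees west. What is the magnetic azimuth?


magnetic azimuth = grid azimuth - declination (east +ve)
mag_az = 298.7 - -14.0 = 312.7 degrees

312.7 degrees


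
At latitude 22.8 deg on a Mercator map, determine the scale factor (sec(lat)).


SF = 1 / cos(22.8) = 1 / 0.921863 = 1.085

1.085


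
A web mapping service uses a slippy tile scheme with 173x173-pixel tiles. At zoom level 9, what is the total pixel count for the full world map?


tiles per axis = 2^9 = 512
total tiles = 512^2 = 262144
pixels per axis = 512 * 173 = 88576
total pixels = 88576^2 = 7845707776

7845707776 pixels
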